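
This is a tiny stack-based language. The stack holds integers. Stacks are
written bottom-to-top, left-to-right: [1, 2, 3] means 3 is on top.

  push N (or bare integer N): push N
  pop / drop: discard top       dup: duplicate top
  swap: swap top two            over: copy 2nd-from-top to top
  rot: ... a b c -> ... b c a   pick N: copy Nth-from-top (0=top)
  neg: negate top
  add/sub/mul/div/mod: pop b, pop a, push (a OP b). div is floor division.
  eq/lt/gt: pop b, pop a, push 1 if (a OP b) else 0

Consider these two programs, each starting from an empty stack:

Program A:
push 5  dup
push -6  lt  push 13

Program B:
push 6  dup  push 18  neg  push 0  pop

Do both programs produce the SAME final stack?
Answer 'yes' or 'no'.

Answer: no

Derivation:
Program A trace:
  After 'push 5': [5]
  After 'dup': [5, 5]
  After 'push -6': [5, 5, -6]
  After 'lt': [5, 0]
  After 'push 13': [5, 0, 13]
Program A final stack: [5, 0, 13]

Program B trace:
  After 'push 6': [6]
  After 'dup': [6, 6]
  After 'push 18': [6, 6, 18]
  After 'neg': [6, 6, -18]
  After 'push 0': [6, 6, -18, 0]
  After 'pop': [6, 6, -18]
Program B final stack: [6, 6, -18]
Same: no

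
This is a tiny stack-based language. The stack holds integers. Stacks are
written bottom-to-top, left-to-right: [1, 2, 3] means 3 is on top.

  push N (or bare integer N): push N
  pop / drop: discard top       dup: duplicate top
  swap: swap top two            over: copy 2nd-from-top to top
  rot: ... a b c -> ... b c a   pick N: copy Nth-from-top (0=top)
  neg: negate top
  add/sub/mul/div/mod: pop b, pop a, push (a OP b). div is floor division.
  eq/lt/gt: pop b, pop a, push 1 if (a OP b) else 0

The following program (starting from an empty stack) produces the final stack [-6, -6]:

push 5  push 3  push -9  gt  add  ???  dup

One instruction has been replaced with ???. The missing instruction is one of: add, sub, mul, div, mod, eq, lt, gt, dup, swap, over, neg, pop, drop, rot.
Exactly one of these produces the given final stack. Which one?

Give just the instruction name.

Answer: neg

Derivation:
Stack before ???: [6]
Stack after ???:  [-6]
The instruction that transforms [6] -> [-6] is: neg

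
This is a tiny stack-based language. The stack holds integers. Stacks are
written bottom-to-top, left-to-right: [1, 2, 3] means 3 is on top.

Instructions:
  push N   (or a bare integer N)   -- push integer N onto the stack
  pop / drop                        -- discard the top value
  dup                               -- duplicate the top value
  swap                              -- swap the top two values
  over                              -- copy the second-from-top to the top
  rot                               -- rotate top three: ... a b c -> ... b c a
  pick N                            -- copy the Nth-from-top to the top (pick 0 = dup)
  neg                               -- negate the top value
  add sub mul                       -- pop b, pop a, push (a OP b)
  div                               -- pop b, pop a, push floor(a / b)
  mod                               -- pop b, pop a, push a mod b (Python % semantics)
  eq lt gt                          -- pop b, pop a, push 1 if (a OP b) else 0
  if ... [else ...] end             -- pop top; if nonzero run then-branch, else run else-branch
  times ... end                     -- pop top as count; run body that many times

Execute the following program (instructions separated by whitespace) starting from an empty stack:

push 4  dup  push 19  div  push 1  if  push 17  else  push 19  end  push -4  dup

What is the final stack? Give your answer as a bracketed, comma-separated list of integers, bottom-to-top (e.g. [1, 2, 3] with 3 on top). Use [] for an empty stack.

Answer: [4, 0, 17, -4, -4]

Derivation:
After 'push 4': [4]
After 'dup': [4, 4]
After 'push 19': [4, 4, 19]
After 'div': [4, 0]
After 'push 1': [4, 0, 1]
After 'if': [4, 0]
After 'push 17': [4, 0, 17]
After 'push -4': [4, 0, 17, -4]
After 'dup': [4, 0, 17, -4, -4]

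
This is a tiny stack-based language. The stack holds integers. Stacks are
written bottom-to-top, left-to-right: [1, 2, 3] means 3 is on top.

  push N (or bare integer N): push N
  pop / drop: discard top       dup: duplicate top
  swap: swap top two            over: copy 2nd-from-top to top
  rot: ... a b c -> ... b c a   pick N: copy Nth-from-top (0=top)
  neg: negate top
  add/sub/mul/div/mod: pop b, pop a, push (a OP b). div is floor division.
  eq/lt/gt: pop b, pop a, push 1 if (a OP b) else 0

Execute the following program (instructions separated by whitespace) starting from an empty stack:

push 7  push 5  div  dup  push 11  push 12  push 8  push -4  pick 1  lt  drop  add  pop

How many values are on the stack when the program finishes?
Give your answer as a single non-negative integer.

Answer: 3

Derivation:
After 'push 7': stack = [7] (depth 1)
After 'push 5': stack = [7, 5] (depth 2)
After 'div': stack = [1] (depth 1)
After 'dup': stack = [1, 1] (depth 2)
After 'push 11': stack = [1, 1, 11] (depth 3)
After 'push 12': stack = [1, 1, 11, 12] (depth 4)
After 'push 8': stack = [1, 1, 11, 12, 8] (depth 5)
After 'push -4': stack = [1, 1, 11, 12, 8, -4] (depth 6)
After 'pick 1': stack = [1, 1, 11, 12, 8, -4, 8] (depth 7)
After 'lt': stack = [1, 1, 11, 12, 8, 1] (depth 6)
After 'drop': stack = [1, 1, 11, 12, 8] (depth 5)
After 'add': stack = [1, 1, 11, 20] (depth 4)
After 'pop': stack = [1, 1, 11] (depth 3)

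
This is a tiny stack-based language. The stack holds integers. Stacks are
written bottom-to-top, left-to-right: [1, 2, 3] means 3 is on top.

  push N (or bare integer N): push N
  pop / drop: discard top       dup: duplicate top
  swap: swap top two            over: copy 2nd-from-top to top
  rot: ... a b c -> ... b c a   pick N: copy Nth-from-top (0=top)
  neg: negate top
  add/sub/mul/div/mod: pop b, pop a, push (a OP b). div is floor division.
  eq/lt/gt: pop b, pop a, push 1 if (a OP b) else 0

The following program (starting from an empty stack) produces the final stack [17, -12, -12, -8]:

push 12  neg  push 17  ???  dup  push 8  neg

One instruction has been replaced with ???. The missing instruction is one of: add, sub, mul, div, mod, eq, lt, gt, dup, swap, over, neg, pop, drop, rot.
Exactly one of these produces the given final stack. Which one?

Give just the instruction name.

Answer: swap

Derivation:
Stack before ???: [-12, 17]
Stack after ???:  [17, -12]
The instruction that transforms [-12, 17] -> [17, -12] is: swap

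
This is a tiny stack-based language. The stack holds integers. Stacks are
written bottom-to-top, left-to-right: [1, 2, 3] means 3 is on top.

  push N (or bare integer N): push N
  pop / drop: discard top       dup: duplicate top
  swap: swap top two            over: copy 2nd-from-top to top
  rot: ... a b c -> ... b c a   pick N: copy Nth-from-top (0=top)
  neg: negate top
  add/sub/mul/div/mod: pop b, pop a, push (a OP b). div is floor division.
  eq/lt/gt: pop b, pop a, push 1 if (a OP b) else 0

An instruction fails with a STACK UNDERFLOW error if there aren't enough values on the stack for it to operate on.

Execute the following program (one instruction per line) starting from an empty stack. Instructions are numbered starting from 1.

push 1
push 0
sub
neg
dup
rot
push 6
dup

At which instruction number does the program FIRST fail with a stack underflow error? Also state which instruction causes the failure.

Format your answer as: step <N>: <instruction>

Step 1 ('push 1'): stack = [1], depth = 1
Step 2 ('push 0'): stack = [1, 0], depth = 2
Step 3 ('sub'): stack = [1], depth = 1
Step 4 ('neg'): stack = [-1], depth = 1
Step 5 ('dup'): stack = [-1, -1], depth = 2
Step 6 ('rot'): needs 3 value(s) but depth is 2 — STACK UNDERFLOW

Answer: step 6: rot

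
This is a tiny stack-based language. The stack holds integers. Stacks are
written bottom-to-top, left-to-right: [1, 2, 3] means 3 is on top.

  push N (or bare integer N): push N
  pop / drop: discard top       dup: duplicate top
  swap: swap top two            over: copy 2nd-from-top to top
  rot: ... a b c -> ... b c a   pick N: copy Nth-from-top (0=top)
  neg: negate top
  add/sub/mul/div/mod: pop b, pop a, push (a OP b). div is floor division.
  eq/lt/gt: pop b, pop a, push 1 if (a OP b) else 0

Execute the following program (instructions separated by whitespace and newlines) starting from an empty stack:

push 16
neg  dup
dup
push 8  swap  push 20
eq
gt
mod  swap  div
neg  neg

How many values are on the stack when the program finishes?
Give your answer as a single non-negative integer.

Answer: 1

Derivation:
After 'push 16': stack = [16] (depth 1)
After 'neg': stack = [-16] (depth 1)
After 'dup': stack = [-16, -16] (depth 2)
After 'dup': stack = [-16, -16, -16] (depth 3)
After 'push 8': stack = [-16, -16, -16, 8] (depth 4)
After 'swap': stack = [-16, -16, 8, -16] (depth 4)
After 'push 20': stack = [-16, -16, 8, -16, 20] (depth 5)
After 'eq': stack = [-16, -16, 8, 0] (depth 4)
After 'gt': stack = [-16, -16, 1] (depth 3)
After 'mod': stack = [-16, 0] (depth 2)
After 'swap': stack = [0, -16] (depth 2)
After 'div': stack = [0] (depth 1)
After 'neg': stack = [0] (depth 1)
After 'neg': stack = [0] (depth 1)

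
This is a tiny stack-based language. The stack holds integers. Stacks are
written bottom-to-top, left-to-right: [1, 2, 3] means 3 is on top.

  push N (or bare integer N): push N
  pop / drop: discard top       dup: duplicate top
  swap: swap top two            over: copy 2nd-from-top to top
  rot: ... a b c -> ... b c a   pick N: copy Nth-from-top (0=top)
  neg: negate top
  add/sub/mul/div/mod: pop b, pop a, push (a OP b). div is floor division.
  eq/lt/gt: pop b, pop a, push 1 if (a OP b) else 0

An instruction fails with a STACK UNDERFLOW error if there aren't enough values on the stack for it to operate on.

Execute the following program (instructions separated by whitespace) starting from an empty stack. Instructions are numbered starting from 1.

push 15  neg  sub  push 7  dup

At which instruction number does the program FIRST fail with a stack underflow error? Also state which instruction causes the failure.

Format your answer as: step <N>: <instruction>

Step 1 ('push 15'): stack = [15], depth = 1
Step 2 ('neg'): stack = [-15], depth = 1
Step 3 ('sub'): needs 2 value(s) but depth is 1 — STACK UNDERFLOW

Answer: step 3: sub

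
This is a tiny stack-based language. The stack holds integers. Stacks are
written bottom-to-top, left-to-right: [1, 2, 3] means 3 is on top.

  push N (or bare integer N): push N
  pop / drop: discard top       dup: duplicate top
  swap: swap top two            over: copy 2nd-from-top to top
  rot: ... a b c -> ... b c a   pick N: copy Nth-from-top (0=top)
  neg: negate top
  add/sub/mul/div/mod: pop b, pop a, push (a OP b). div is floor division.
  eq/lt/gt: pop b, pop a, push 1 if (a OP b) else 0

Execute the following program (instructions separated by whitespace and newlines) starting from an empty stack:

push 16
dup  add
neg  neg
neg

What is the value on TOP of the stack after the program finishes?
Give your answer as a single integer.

After 'push 16': [16]
After 'dup': [16, 16]
After 'add': [32]
After 'neg': [-32]
After 'neg': [32]
After 'neg': [-32]

Answer: -32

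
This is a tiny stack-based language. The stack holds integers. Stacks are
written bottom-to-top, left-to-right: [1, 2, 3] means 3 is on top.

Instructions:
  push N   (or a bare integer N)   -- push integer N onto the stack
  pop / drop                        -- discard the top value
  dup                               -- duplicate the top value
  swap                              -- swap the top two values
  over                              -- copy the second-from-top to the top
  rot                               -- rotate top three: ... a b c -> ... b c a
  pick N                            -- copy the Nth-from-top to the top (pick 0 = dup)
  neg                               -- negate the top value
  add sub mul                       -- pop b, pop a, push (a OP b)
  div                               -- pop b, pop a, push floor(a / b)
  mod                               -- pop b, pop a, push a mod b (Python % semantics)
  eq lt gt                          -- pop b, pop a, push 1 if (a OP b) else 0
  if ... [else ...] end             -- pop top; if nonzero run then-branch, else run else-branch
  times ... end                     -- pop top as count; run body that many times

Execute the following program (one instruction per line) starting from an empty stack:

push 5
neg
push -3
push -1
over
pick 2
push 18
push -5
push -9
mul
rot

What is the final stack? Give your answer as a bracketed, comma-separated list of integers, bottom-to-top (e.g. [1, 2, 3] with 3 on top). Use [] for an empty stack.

Answer: [-5, -3, -1, -3, 18, 45, -3]

Derivation:
After 'push 5': [5]
After 'neg': [-5]
After 'push -3': [-5, -3]
After 'push -1': [-5, -3, -1]
After 'over': [-5, -3, -1, -3]
After 'pick 2': [-5, -3, -1, -3, -3]
After 'push 18': [-5, -3, -1, -3, -3, 18]
After 'push -5': [-5, -3, -1, -3, -3, 18, -5]
After 'push -9': [-5, -3, -1, -3, -3, 18, -5, -9]
After 'mul': [-5, -3, -1, -3, -3, 18, 45]
After 'rot': [-5, -3, -1, -3, 18, 45, -3]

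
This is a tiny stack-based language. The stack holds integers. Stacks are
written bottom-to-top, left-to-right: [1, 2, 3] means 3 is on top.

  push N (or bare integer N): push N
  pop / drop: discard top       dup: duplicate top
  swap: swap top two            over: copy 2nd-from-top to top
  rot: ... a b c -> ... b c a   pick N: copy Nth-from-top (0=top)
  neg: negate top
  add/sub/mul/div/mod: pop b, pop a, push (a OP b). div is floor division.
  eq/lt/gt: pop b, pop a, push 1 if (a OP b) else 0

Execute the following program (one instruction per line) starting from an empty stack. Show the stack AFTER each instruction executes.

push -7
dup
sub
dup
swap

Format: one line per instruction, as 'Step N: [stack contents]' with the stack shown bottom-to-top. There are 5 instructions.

Step 1: [-7]
Step 2: [-7, -7]
Step 3: [0]
Step 4: [0, 0]
Step 5: [0, 0]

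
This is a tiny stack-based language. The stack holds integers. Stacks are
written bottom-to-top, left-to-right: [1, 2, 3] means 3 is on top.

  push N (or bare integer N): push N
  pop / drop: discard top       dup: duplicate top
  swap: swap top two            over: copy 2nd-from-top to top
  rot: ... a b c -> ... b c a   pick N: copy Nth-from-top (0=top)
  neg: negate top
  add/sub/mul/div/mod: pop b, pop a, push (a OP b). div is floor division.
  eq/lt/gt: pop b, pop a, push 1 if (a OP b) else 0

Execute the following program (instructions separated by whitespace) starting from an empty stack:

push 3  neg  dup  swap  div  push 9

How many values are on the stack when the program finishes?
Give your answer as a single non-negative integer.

Answer: 2

Derivation:
After 'push 3': stack = [3] (depth 1)
After 'neg': stack = [-3] (depth 1)
After 'dup': stack = [-3, -3] (depth 2)
After 'swap': stack = [-3, -3] (depth 2)
After 'div': stack = [1] (depth 1)
After 'push 9': stack = [1, 9] (depth 2)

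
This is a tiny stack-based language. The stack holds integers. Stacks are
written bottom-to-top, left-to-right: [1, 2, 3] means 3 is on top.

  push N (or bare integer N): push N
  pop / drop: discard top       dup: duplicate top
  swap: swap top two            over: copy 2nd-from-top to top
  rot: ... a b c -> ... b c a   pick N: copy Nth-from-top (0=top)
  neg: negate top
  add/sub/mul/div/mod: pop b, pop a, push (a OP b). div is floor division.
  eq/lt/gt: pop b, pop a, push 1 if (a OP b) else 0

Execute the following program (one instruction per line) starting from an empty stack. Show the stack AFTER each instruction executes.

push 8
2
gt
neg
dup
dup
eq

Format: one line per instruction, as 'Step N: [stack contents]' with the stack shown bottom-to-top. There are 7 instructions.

Step 1: [8]
Step 2: [8, 2]
Step 3: [1]
Step 4: [-1]
Step 5: [-1, -1]
Step 6: [-1, -1, -1]
Step 7: [-1, 1]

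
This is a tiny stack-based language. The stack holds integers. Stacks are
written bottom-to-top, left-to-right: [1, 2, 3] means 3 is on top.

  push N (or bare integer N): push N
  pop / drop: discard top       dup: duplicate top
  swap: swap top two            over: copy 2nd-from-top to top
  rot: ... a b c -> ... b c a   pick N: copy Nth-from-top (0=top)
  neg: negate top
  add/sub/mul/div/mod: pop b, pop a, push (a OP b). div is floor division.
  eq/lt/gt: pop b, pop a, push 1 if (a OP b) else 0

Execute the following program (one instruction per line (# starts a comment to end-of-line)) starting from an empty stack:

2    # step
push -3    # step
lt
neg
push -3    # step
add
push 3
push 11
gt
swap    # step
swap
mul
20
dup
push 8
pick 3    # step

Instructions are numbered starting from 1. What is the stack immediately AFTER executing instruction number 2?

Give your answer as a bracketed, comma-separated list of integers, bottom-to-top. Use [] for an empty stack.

Answer: [2, -3]

Derivation:
Step 1 ('2'): [2]
Step 2 ('push -3'): [2, -3]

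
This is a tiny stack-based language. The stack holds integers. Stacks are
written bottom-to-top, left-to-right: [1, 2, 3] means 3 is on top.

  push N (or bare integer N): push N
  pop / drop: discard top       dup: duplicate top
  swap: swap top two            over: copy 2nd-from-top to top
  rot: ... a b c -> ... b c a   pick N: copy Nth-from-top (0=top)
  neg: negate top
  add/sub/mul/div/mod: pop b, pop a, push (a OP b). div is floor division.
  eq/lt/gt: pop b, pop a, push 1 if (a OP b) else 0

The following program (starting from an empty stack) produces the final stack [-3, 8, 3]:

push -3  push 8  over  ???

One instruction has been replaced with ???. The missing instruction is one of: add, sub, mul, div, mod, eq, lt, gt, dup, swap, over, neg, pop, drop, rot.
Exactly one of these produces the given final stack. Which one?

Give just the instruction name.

Answer: neg

Derivation:
Stack before ???: [-3, 8, -3]
Stack after ???:  [-3, 8, 3]
The instruction that transforms [-3, 8, -3] -> [-3, 8, 3] is: neg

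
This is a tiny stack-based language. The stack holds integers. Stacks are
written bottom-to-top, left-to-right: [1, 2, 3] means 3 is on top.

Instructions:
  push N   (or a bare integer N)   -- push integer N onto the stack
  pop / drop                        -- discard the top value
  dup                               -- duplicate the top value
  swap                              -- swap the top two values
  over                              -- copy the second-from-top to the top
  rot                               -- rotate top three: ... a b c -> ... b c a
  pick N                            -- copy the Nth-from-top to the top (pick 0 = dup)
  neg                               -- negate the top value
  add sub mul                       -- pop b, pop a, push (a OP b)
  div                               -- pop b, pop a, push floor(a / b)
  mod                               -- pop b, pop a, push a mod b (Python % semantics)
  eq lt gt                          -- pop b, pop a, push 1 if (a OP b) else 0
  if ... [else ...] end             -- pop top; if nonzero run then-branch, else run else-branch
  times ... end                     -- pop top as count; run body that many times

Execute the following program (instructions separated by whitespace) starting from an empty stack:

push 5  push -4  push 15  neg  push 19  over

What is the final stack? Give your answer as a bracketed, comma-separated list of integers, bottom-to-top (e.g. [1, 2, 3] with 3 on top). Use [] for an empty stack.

Answer: [5, -4, -15, 19, -15]

Derivation:
After 'push 5': [5]
After 'push -4': [5, -4]
After 'push 15': [5, -4, 15]
After 'neg': [5, -4, -15]
After 'push 19': [5, -4, -15, 19]
After 'over': [5, -4, -15, 19, -15]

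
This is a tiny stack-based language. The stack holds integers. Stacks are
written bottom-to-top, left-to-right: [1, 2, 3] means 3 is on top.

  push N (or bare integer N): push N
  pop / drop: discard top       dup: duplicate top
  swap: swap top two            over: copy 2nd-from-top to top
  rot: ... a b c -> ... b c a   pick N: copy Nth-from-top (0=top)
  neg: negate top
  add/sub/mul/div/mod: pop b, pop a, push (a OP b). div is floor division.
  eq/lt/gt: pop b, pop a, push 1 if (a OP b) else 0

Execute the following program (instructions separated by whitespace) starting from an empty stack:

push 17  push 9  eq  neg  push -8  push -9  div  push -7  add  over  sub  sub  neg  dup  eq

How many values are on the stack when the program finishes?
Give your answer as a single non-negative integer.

Answer: 1

Derivation:
After 'push 17': stack = [17] (depth 1)
After 'push 9': stack = [17, 9] (depth 2)
After 'eq': stack = [0] (depth 1)
After 'neg': stack = [0] (depth 1)
After 'push -8': stack = [0, -8] (depth 2)
After 'push -9': stack = [0, -8, -9] (depth 3)
After 'div': stack = [0, 0] (depth 2)
After 'push -7': stack = [0, 0, -7] (depth 3)
After 'add': stack = [0, -7] (depth 2)
After 'over': stack = [0, -7, 0] (depth 3)
After 'sub': stack = [0, -7] (depth 2)
After 'sub': stack = [7] (depth 1)
After 'neg': stack = [-7] (depth 1)
After 'dup': stack = [-7, -7] (depth 2)
After 'eq': stack = [1] (depth 1)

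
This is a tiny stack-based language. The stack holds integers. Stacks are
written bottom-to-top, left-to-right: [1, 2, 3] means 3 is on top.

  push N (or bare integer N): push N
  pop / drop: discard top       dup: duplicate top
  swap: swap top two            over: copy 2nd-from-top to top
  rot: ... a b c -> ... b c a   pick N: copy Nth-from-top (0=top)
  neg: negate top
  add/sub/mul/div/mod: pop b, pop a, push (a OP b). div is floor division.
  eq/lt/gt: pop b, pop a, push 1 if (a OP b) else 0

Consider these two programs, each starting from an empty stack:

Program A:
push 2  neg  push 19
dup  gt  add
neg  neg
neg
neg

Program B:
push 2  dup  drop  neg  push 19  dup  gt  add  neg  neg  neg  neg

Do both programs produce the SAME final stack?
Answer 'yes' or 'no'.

Program A trace:
  After 'push 2': [2]
  After 'neg': [-2]
  After 'push 19': [-2, 19]
  After 'dup': [-2, 19, 19]
  After 'gt': [-2, 0]
  After 'add': [-2]
  After 'neg': [2]
  After 'neg': [-2]
  After 'neg': [2]
  After 'neg': [-2]
Program A final stack: [-2]

Program B trace:
  After 'push 2': [2]
  After 'dup': [2, 2]
  After 'drop': [2]
  After 'neg': [-2]
  After 'push 19': [-2, 19]
  After 'dup': [-2, 19, 19]
  After 'gt': [-2, 0]
  After 'add': [-2]
  After 'neg': [2]
  After 'neg': [-2]
  After 'neg': [2]
  After 'neg': [-2]
Program B final stack: [-2]
Same: yes

Answer: yes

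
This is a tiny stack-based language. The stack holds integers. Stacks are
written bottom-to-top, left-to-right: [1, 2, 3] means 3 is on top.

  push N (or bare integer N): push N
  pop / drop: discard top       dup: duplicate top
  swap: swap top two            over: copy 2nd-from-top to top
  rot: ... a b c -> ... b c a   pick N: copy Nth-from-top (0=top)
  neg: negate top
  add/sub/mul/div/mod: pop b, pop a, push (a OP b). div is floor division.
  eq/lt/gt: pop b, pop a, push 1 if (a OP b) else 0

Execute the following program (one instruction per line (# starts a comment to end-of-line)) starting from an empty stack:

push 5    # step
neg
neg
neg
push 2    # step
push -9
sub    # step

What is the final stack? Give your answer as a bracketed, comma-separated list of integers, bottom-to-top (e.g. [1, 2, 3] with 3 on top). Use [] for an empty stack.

After 'push 5': [5]
After 'neg': [-5]
After 'neg': [5]
After 'neg': [-5]
After 'push 2': [-5, 2]
After 'push -9': [-5, 2, -9]
After 'sub': [-5, 11]

Answer: [-5, 11]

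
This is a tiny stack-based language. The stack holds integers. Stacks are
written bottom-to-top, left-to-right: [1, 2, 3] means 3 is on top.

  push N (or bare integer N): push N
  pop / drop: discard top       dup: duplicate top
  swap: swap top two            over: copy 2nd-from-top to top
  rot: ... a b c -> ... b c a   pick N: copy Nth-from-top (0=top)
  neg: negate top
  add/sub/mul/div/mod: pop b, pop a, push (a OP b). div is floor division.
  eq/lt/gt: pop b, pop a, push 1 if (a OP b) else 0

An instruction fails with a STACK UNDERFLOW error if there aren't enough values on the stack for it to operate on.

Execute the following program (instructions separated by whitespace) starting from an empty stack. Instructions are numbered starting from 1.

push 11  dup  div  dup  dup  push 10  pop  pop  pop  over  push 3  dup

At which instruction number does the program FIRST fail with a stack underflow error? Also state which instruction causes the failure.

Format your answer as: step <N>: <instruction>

Step 1 ('push 11'): stack = [11], depth = 1
Step 2 ('dup'): stack = [11, 11], depth = 2
Step 3 ('div'): stack = [1], depth = 1
Step 4 ('dup'): stack = [1, 1], depth = 2
Step 5 ('dup'): stack = [1, 1, 1], depth = 3
Step 6 ('push 10'): stack = [1, 1, 1, 10], depth = 4
Step 7 ('pop'): stack = [1, 1, 1], depth = 3
Step 8 ('pop'): stack = [1, 1], depth = 2
Step 9 ('pop'): stack = [1], depth = 1
Step 10 ('over'): needs 2 value(s) but depth is 1 — STACK UNDERFLOW

Answer: step 10: over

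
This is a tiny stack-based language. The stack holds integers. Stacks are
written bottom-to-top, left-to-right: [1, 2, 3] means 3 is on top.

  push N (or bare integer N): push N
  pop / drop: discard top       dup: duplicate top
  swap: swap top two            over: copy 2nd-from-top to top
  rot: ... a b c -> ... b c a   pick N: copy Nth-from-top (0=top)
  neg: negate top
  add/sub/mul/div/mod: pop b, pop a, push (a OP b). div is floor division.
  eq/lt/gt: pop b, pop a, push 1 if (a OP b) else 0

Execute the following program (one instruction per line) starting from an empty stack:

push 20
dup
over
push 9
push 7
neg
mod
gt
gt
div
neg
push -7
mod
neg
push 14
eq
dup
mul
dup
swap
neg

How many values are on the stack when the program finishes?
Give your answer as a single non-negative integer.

After 'push 20': stack = [20] (depth 1)
After 'dup': stack = [20, 20] (depth 2)
After 'over': stack = [20, 20, 20] (depth 3)
After 'push 9': stack = [20, 20, 20, 9] (depth 4)
After 'push 7': stack = [20, 20, 20, 9, 7] (depth 5)
After 'neg': stack = [20, 20, 20, 9, -7] (depth 5)
After 'mod': stack = [20, 20, 20, -5] (depth 4)
After 'gt': stack = [20, 20, 1] (depth 3)
After 'gt': stack = [20, 1] (depth 2)
After 'div': stack = [20] (depth 1)
  ...
After 'push -7': stack = [-20, -7] (depth 2)
After 'mod': stack = [-6] (depth 1)
After 'neg': stack = [6] (depth 1)
After 'push 14': stack = [6, 14] (depth 2)
After 'eq': stack = [0] (depth 1)
After 'dup': stack = [0, 0] (depth 2)
After 'mul': stack = [0] (depth 1)
After 'dup': stack = [0, 0] (depth 2)
After 'swap': stack = [0, 0] (depth 2)
After 'neg': stack = [0, 0] (depth 2)

Answer: 2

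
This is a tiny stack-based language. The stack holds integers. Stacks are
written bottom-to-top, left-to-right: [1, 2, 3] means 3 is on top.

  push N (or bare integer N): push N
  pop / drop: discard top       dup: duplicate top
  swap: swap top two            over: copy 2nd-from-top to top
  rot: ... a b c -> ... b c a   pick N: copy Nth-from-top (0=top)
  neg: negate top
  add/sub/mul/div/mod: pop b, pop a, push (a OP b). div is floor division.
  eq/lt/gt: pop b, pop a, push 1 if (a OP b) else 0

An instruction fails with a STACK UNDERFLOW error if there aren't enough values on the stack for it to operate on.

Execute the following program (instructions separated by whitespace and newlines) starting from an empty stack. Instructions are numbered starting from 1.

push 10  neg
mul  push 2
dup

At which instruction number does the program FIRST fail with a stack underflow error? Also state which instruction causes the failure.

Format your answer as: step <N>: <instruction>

Step 1 ('push 10'): stack = [10], depth = 1
Step 2 ('neg'): stack = [-10], depth = 1
Step 3 ('mul'): needs 2 value(s) but depth is 1 — STACK UNDERFLOW

Answer: step 3: mul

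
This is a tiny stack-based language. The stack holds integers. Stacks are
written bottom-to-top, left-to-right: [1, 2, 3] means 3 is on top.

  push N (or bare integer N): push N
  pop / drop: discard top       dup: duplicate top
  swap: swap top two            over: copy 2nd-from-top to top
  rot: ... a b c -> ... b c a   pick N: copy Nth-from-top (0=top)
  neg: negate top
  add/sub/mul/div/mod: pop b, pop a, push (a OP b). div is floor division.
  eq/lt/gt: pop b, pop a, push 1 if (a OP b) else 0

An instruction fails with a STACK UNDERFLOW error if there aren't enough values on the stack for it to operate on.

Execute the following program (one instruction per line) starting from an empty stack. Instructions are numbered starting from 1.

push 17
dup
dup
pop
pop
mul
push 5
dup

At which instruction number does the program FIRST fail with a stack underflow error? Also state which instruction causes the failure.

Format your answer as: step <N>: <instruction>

Answer: step 6: mul

Derivation:
Step 1 ('push 17'): stack = [17], depth = 1
Step 2 ('dup'): stack = [17, 17], depth = 2
Step 3 ('dup'): stack = [17, 17, 17], depth = 3
Step 4 ('pop'): stack = [17, 17], depth = 2
Step 5 ('pop'): stack = [17], depth = 1
Step 6 ('mul'): needs 2 value(s) but depth is 1 — STACK UNDERFLOW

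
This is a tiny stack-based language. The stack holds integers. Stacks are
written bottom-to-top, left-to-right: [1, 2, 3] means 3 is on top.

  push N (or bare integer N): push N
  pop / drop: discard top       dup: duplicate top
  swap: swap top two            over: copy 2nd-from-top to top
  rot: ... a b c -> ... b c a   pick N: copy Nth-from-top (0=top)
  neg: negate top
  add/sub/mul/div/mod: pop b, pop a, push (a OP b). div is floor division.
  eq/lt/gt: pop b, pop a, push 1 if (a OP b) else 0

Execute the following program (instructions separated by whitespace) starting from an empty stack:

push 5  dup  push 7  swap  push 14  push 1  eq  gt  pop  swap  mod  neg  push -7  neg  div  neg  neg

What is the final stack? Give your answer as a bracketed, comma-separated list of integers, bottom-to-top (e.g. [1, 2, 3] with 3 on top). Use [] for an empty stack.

After 'push 5': [5]
After 'dup': [5, 5]
After 'push 7': [5, 5, 7]
After 'swap': [5, 7, 5]
After 'push 14': [5, 7, 5, 14]
After 'push 1': [5, 7, 5, 14, 1]
After 'eq': [5, 7, 5, 0]
After 'gt': [5, 7, 1]
After 'pop': [5, 7]
After 'swap': [7, 5]
After 'mod': [2]
After 'neg': [-2]
After 'push -7': [-2, -7]
After 'neg': [-2, 7]
After 'div': [-1]
After 'neg': [1]
After 'neg': [-1]

Answer: [-1]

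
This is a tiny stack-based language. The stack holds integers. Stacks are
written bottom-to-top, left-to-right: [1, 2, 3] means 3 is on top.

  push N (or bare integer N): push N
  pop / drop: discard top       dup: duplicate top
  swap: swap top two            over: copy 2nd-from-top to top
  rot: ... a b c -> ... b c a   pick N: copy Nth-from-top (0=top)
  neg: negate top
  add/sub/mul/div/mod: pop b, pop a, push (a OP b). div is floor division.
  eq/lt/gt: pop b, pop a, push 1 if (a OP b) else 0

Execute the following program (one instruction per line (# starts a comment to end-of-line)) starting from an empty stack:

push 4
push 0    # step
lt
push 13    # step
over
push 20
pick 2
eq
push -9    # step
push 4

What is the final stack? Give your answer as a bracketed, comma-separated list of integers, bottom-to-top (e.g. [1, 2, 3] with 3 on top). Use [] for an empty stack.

After 'push 4': [4]
After 'push 0': [4, 0]
After 'lt': [0]
After 'push 13': [0, 13]
After 'over': [0, 13, 0]
After 'push 20': [0, 13, 0, 20]
After 'pick 2': [0, 13, 0, 20, 13]
After 'eq': [0, 13, 0, 0]
After 'push -9': [0, 13, 0, 0, -9]
After 'push 4': [0, 13, 0, 0, -9, 4]

Answer: [0, 13, 0, 0, -9, 4]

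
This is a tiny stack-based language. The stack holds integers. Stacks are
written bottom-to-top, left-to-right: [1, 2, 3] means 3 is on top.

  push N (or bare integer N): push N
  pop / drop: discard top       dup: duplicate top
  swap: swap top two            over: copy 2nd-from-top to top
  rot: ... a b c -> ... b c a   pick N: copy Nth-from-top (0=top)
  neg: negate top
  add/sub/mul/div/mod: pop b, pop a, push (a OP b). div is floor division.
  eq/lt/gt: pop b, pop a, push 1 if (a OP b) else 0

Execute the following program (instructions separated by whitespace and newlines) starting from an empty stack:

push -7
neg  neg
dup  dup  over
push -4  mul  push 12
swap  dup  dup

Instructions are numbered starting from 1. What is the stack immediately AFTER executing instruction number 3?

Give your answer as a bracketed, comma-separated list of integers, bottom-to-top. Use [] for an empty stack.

Answer: [-7]

Derivation:
Step 1 ('push -7'): [-7]
Step 2 ('neg'): [7]
Step 3 ('neg'): [-7]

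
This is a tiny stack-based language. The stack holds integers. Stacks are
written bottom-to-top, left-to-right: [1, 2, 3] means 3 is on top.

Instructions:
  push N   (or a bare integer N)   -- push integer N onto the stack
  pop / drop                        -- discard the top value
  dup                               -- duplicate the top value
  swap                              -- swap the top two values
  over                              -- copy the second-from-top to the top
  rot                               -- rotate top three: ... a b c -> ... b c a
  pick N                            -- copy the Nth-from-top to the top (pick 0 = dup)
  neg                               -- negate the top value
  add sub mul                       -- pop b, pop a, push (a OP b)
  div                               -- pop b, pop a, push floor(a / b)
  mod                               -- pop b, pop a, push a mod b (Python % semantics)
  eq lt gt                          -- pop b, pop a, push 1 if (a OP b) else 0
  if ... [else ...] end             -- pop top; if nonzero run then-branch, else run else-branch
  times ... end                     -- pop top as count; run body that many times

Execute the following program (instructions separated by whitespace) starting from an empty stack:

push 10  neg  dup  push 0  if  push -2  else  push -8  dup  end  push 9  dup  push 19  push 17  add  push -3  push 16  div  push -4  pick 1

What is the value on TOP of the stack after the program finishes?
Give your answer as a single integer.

Answer: -1

Derivation:
After 'push 10': [10]
After 'neg': [-10]
After 'dup': [-10, -10]
After 'push 0': [-10, -10, 0]
After 'if': [-10, -10]
After 'push -8': [-10, -10, -8]
After 'dup': [-10, -10, -8, -8]
After 'push 9': [-10, -10, -8, -8, 9]
After 'dup': [-10, -10, -8, -8, 9, 9]
After 'push 19': [-10, -10, -8, -8, 9, 9, 19]
After 'push 17': [-10, -10, -8, -8, 9, 9, 19, 17]
After 'add': [-10, -10, -8, -8, 9, 9, 36]
After 'push -3': [-10, -10, -8, -8, 9, 9, 36, -3]
After 'push 16': [-10, -10, -8, -8, 9, 9, 36, -3, 16]
After 'div': [-10, -10, -8, -8, 9, 9, 36, -1]
After 'push -4': [-10, -10, -8, -8, 9, 9, 36, -1, -4]
After 'pick 1': [-10, -10, -8, -8, 9, 9, 36, -1, -4, -1]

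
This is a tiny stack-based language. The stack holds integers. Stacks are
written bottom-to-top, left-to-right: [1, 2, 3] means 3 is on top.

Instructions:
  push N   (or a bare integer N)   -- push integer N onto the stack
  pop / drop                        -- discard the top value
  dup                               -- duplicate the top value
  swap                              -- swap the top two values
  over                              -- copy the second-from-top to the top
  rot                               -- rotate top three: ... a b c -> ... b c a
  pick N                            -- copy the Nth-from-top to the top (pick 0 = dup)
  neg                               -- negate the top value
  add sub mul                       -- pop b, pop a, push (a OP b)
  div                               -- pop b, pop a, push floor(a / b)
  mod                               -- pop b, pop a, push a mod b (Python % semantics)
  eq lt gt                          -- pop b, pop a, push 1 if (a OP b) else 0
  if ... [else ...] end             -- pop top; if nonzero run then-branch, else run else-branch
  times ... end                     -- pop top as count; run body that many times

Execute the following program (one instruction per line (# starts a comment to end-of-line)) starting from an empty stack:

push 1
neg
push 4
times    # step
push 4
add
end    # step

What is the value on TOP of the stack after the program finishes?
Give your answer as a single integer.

After 'push 1': [1]
After 'neg': [-1]
After 'push 4': [-1, 4]
After 'times': [-1]
After 'push 4': [-1, 4]
After 'add': [3]
After 'push 4': [3, 4]
After 'add': [7]
After 'push 4': [7, 4]
After 'add': [11]
After 'push 4': [11, 4]
After 'add': [15]

Answer: 15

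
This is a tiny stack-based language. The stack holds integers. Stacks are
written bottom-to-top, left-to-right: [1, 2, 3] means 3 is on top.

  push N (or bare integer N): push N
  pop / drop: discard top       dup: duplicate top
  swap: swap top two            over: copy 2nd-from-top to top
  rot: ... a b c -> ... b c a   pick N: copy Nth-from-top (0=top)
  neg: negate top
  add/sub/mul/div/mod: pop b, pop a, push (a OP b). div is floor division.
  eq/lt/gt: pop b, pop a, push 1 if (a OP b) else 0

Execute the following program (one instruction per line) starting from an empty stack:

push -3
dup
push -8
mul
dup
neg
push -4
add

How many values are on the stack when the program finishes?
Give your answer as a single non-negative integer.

Answer: 3

Derivation:
After 'push -3': stack = [-3] (depth 1)
After 'dup': stack = [-3, -3] (depth 2)
After 'push -8': stack = [-3, -3, -8] (depth 3)
After 'mul': stack = [-3, 24] (depth 2)
After 'dup': stack = [-3, 24, 24] (depth 3)
After 'neg': stack = [-3, 24, -24] (depth 3)
After 'push -4': stack = [-3, 24, -24, -4] (depth 4)
After 'add': stack = [-3, 24, -28] (depth 3)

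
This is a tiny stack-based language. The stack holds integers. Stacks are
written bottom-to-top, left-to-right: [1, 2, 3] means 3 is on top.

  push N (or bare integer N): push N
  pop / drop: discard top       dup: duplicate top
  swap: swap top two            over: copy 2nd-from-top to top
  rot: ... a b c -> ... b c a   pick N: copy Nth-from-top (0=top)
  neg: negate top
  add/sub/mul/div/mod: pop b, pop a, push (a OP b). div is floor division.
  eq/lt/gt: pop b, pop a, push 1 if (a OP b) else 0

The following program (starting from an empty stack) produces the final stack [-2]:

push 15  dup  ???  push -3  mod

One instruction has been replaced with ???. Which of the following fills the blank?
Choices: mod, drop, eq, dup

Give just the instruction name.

Stack before ???: [15, 15]
Stack after ???:  [1]
Checking each choice:
  mod: produces [0]
  drop: produces [0]
  eq: MATCH
  dup: produces [15, 15, 0]


Answer: eq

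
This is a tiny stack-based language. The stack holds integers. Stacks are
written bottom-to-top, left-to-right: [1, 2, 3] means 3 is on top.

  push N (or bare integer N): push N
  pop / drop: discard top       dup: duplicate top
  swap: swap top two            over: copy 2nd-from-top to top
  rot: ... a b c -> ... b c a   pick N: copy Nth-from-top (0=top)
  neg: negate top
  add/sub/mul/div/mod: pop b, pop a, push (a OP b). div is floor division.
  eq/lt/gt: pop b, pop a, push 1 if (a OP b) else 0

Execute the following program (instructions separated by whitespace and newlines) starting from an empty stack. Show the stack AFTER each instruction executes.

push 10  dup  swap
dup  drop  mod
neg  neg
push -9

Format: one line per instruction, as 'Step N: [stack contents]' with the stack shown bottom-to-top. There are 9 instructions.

Step 1: [10]
Step 2: [10, 10]
Step 3: [10, 10]
Step 4: [10, 10, 10]
Step 5: [10, 10]
Step 6: [0]
Step 7: [0]
Step 8: [0]
Step 9: [0, -9]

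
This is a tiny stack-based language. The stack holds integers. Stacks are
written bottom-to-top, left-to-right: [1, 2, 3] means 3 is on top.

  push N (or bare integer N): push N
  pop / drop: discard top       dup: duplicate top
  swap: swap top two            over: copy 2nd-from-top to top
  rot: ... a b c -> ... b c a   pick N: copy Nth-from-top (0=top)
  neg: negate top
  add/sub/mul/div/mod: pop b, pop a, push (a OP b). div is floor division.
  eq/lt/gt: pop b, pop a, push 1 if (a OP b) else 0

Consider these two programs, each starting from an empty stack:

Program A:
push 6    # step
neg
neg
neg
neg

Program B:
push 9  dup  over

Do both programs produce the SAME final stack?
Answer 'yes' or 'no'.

Program A trace:
  After 'push 6': [6]
  After 'neg': [-6]
  After 'neg': [6]
  After 'neg': [-6]
  After 'neg': [6]
Program A final stack: [6]

Program B trace:
  After 'push 9': [9]
  After 'dup': [9, 9]
  After 'over': [9, 9, 9]
Program B final stack: [9, 9, 9]
Same: no

Answer: no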